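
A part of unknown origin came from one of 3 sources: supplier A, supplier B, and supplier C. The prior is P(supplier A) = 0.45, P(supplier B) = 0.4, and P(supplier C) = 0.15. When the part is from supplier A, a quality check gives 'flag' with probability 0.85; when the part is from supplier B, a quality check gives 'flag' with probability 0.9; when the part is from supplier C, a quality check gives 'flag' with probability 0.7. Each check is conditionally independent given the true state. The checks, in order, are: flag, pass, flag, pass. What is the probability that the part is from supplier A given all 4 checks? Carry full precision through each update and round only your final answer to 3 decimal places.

0.426

After 'flag': normaliser = 0.85·0.4500 + 0.9·0.4000 + 0.7·0.1500; P(supplier A) ≈ 0.4513, P(supplier B) ≈ 0.4248, P(supplier C) ≈ 0.1239
After 'pass': normaliser = 0.15·0.4513 + 0.1·0.4248 + 0.3·0.1239; P(supplier A) ≈ 0.4595, P(supplier B) ≈ 0.2883, P(supplier C) ≈ 0.2523
After 'flag': normaliser = 0.85·0.4595 + 0.9·0.2883 + 0.7·0.2523; P(supplier A) ≈ 0.4725, P(supplier B) ≈ 0.3139, P(supplier C) ≈ 0.2136
After 'pass': normaliser = 0.15·0.4725 + 0.1·0.3139 + 0.3·0.2136; P(supplier A) ≈ 0.4260, P(supplier B) ≈ 0.1887, P(supplier C) ≈ 0.3853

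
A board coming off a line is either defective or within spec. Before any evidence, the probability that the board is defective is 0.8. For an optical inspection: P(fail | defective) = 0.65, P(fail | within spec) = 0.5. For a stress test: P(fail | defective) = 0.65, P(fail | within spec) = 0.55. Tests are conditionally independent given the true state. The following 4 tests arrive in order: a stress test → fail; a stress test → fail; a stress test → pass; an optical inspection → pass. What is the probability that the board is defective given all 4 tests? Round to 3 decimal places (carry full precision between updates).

0.753

Each posterior becomes the prior for the next update.
After a stress test='fail': P(defective) = 0.65·0.8000 / (0.65·0.8000 + 0.55·0.2000) ≈ 0.8254
After a stress test='fail': P(defective) = 0.65·0.8254 / (0.65·0.8254 + 0.55·0.1746) ≈ 0.8482
After a stress test='pass': P(defective) = 0.35·0.8482 / (0.35·0.8482 + 0.45·0.1518) ≈ 0.8129
After an optical inspection='pass': P(defective) = 0.35·0.8129 / (0.35·0.8129 + 0.5·0.1871) ≈ 0.7526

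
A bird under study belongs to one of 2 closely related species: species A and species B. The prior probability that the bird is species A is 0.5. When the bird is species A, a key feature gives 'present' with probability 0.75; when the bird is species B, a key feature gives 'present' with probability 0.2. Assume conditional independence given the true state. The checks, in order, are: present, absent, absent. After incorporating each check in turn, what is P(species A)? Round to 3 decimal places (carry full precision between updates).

0.268

After 'present': P(species A) = 0.75·0.5000 / (0.75·0.5000 + 0.2·0.5000) ≈ 0.7895
After 'absent': P(species A) = 0.25·0.7895 / (0.25·0.7895 + 0.8·0.2105) ≈ 0.5396
After 'absent': P(species A) = 0.25·0.5396 / (0.25·0.5396 + 0.8·0.4604) ≈ 0.2680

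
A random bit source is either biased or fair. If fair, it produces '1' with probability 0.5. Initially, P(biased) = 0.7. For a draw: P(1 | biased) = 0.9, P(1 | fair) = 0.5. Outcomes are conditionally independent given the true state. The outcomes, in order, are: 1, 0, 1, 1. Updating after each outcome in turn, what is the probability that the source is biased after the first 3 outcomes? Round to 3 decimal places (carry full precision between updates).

Apply Bayes' rule sequentially, carrying P(biased) forward.
After '1': P(biased) = 0.9·0.7000 / (0.9·0.7000 + 0.5·0.3000) ≈ 0.8077
After '0': P(biased) = 0.1·0.8077 / (0.1·0.8077 + 0.5·0.1923) ≈ 0.4565
After '1': P(biased) = 0.9·0.4565 / (0.9·0.4565 + 0.5·0.5435) ≈ 0.6019

0.602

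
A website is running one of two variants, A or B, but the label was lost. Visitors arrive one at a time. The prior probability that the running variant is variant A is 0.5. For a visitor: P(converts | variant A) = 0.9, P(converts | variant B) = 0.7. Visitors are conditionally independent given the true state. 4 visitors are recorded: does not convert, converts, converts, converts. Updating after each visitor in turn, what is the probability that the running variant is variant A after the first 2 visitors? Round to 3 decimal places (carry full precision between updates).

After 'does not convert': P(A) = 0.1·0.5000 / (0.1·0.5000 + 0.3·0.5000) ≈ 0.2500
After 'converts': P(A) = 0.9·0.2500 / (0.9·0.2500 + 0.7·0.7500) ≈ 0.3000

0.300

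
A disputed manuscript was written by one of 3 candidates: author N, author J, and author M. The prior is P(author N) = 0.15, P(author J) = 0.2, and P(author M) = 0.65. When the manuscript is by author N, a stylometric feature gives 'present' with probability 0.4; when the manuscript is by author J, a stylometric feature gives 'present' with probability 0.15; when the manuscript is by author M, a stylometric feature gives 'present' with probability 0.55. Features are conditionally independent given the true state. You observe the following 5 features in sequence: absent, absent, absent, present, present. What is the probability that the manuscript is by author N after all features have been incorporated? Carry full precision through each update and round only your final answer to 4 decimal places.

0.2004

After 'absent': normaliser = 0.6·0.1500 + 0.85·0.2000 + 0.45·0.6500; P(author N) ≈ 0.1629, P(author J) ≈ 0.3077, P(author M) ≈ 0.5294
After 'absent': normaliser = 0.6·0.1629 + 0.85·0.3077 + 0.45·0.5294; P(author N) ≈ 0.1636, P(author J) ≈ 0.4377, P(author M) ≈ 0.3987
After 'absent': normaliser = 0.6·0.1636 + 0.85·0.4377 + 0.45·0.3987; P(author N) ≈ 0.1511, P(author J) ≈ 0.5727, P(author M) ≈ 0.2762
After 'present': normaliser = 0.4·0.1511 + 0.15·0.5727 + 0.55·0.2762; P(author N) ≈ 0.2026, P(author J) ≈ 0.2880, P(author M) ≈ 0.5093
After 'present': normaliser = 0.4·0.2026 + 0.15·0.2880 + 0.55·0.5093; P(author N) ≈ 0.2004, P(author J) ≈ 0.1068, P(author M) ≈ 0.6927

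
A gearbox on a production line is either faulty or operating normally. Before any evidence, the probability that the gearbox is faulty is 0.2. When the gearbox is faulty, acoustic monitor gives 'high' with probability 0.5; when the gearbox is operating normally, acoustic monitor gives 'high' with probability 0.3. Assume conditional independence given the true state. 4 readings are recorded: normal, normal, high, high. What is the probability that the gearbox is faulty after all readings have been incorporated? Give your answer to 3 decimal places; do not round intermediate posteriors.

0.262

After 'normal': P(faulty) = 0.5·0.2000 / (0.5·0.2000 + 0.7·0.8000) ≈ 0.1515
After 'normal': P(faulty) = 0.5·0.1515 / (0.5·0.1515 + 0.7·0.8485) ≈ 0.1131
After 'high': P(faulty) = 0.5·0.1131 / (0.5·0.1131 + 0.3·0.8869) ≈ 0.1753
After 'high': P(faulty) = 0.5·0.1753 / (0.5·0.1753 + 0.3·0.8247) ≈ 0.2616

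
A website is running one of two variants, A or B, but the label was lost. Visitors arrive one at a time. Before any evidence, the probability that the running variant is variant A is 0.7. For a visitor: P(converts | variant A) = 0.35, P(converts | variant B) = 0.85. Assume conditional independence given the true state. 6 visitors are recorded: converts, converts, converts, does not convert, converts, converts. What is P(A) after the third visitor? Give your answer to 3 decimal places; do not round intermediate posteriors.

0.140

After 'converts': P(A) = 0.35·0.7000 / (0.35·0.7000 + 0.85·0.3000) ≈ 0.4900
After 'converts': P(A) = 0.35·0.4900 / (0.35·0.4900 + 0.85·0.5100) ≈ 0.2835
After 'converts': P(A) = 0.35·0.2835 / (0.35·0.2835 + 0.85·0.7165) ≈ 0.1401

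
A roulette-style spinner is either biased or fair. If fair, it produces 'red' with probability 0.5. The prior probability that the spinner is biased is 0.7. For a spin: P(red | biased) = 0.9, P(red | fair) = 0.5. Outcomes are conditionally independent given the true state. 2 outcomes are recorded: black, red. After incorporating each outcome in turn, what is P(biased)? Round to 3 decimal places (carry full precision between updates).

0.457

Each posterior becomes the prior for the next update.
After 'black': P(biased) = 0.1·0.7000 / (0.1·0.7000 + 0.5·0.3000) ≈ 0.3182
After 'red': P(biased) = 0.9·0.3182 / (0.9·0.3182 + 0.5·0.6818) ≈ 0.4565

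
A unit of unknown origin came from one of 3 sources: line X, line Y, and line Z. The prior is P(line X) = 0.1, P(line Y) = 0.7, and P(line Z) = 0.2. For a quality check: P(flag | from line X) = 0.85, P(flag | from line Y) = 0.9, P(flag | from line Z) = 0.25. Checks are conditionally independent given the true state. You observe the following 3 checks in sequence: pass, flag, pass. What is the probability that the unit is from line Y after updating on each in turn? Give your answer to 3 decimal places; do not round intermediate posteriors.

0.173

After 'pass': normaliser = 0.15·0.1000 + 0.1·0.7000 + 0.75·0.2000; P(line X) ≈ 0.0638, P(line Y) ≈ 0.2979, P(line Z) ≈ 0.6383
After 'flag': normaliser = 0.85·0.0638 + 0.9·0.2979 + 0.25·0.6383; P(line X) ≈ 0.1126, P(line Y) ≈ 0.5563, P(line Z) ≈ 0.3311
After 'pass': normaliser = 0.15·0.1126 + 0.1·0.5563 + 0.75·0.3311; P(line X) ≈ 0.0526, P(line Y) ≈ 0.1734, P(line Z) ≈ 0.7740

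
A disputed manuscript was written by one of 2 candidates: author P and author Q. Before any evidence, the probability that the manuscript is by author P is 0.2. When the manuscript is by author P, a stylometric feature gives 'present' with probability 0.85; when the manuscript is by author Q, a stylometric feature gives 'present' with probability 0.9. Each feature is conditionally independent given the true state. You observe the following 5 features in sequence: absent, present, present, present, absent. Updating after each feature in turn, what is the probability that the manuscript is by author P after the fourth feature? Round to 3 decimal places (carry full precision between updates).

After 'absent': P(author P) = 0.15·0.2000 / (0.15·0.2000 + 0.1·0.8000) ≈ 0.2727
After 'present': P(author P) = 0.85·0.2727 / (0.85·0.2727 + 0.9·0.7273) ≈ 0.2615
After 'present': P(author P) = 0.85·0.2615 / (0.85·0.2615 + 0.9·0.7385) ≈ 0.2507
After 'present': P(author P) = 0.85·0.2507 / (0.85·0.2507 + 0.9·0.7493) ≈ 0.2401

0.240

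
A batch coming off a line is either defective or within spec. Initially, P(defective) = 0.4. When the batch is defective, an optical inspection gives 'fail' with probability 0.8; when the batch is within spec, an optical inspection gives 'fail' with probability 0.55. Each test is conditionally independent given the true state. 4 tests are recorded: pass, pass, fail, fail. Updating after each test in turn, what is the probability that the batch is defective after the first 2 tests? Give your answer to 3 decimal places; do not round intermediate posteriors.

Apply Bayes' rule sequentially, carrying P(defective) forward.
After 'pass': P(defective) = 0.2·0.4000 / (0.2·0.4000 + 0.45·0.6000) ≈ 0.2286
After 'pass': P(defective) = 0.2·0.2286 / (0.2·0.2286 + 0.45·0.7714) ≈ 0.1164

0.116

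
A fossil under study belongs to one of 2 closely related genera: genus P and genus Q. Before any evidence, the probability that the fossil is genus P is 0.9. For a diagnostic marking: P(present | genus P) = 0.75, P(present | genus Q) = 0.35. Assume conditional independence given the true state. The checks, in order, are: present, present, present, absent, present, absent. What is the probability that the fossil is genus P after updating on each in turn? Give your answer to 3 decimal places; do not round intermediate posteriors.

0.966

Each posterior becomes the prior for the next update.
After 'present': P(genus P) = 0.75·0.9000 / (0.75·0.9000 + 0.35·0.1000) ≈ 0.9507
After 'present': P(genus P) = 0.75·0.9507 / (0.75·0.9507 + 0.35·0.0493) ≈ 0.9764
After 'present': P(genus P) = 0.75·0.9764 / (0.75·0.9764 + 0.35·0.0236) ≈ 0.9888
After 'absent': P(genus P) = 0.25·0.9888 / (0.25·0.9888 + 0.65·0.0112) ≈ 0.9715
After 'present': P(genus P) = 0.75·0.9715 / (0.75·0.9715 + 0.35·0.0285) ≈ 0.9865
After 'absent': P(genus P) = 0.25·0.9865 / (0.25·0.9865 + 0.65·0.0135) ≈ 0.9656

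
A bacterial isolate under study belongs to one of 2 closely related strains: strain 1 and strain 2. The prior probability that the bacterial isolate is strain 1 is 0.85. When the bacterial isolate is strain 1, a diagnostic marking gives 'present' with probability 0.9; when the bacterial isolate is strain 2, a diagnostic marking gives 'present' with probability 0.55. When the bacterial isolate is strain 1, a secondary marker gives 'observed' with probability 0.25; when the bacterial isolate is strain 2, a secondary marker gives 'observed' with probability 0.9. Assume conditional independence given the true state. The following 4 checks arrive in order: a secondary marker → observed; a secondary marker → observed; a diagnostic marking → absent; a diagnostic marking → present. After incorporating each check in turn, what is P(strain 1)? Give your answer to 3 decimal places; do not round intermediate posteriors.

0.137

After a secondary marker='observed': P(strain 1) = 0.25·0.8500 / (0.25·0.8500 + 0.9·0.1500) ≈ 0.6115
After a secondary marker='observed': P(strain 1) = 0.25·0.6115 / (0.25·0.6115 + 0.9·0.3885) ≈ 0.3042
After a diagnostic marking='absent': P(strain 1) = 0.1·0.3042 / (0.1·0.3042 + 0.45·0.6958) ≈ 0.0886
After a diagnostic marking='present': P(strain 1) = 0.9·0.0886 / (0.9·0.0886 + 0.55·0.9114) ≈ 0.1372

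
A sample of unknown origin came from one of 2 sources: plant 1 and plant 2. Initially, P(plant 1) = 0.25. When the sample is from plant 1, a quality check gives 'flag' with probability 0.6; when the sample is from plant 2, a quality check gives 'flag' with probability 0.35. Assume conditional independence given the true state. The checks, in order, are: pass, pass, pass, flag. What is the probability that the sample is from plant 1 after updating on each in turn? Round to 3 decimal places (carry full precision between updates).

0.118

After 'pass': P(plant 1) = 0.4·0.2500 / (0.4·0.2500 + 0.65·0.7500) ≈ 0.1702
After 'pass': P(plant 1) = 0.4·0.1702 / (0.4·0.1702 + 0.65·0.8298) ≈ 0.1121
After 'pass': P(plant 1) = 0.4·0.1121 / (0.4·0.1121 + 0.65·0.8879) ≈ 0.0721
After 'flag': P(plant 1) = 0.6·0.0721 / (0.6·0.0721 + 0.35·0.9279) ≈ 0.1175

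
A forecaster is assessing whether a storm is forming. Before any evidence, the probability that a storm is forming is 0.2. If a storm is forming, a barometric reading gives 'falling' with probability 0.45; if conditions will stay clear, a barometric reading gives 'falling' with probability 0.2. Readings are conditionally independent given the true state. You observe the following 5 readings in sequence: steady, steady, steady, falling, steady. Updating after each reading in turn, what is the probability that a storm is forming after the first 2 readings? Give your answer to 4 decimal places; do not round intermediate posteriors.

Apply Bayes' rule sequentially, carrying P(storm) forward.
After 'steady': P(storm) = 0.55·0.2000 / (0.55·0.2000 + 0.8·0.8000) ≈ 0.1467
After 'steady': P(storm) = 0.55·0.1467 / (0.55·0.1467 + 0.8·0.8533) ≈ 0.1057

0.1057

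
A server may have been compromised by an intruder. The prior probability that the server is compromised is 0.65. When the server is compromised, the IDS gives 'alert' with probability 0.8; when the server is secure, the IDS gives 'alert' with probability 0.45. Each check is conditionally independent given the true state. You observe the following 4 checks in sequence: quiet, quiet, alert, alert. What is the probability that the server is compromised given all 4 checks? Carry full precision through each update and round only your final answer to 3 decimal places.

0.437

After 'quiet': P(compromised) = 0.2·0.6500 / (0.2·0.6500 + 0.55·0.3500) ≈ 0.4031
After 'quiet': P(compromised) = 0.2·0.4031 / (0.2·0.4031 + 0.55·0.5969) ≈ 0.1972
After 'alert': P(compromised) = 0.8·0.1972 / (0.8·0.1972 + 0.45·0.8028) ≈ 0.3039
After 'alert': P(compromised) = 0.8·0.3039 / (0.8·0.3039 + 0.45·0.6961) ≈ 0.4370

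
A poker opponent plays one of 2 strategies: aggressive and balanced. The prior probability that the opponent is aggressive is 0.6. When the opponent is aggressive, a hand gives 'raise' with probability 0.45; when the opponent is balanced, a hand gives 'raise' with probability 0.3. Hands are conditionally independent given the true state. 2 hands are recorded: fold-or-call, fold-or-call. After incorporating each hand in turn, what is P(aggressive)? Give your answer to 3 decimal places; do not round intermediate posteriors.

0.481

After 'fold-or-call': P(aggressive) = 0.55·0.6000 / (0.55·0.6000 + 0.7·0.4000) ≈ 0.5410
After 'fold-or-call': P(aggressive) = 0.55·0.5410 / (0.55·0.5410 + 0.7·0.4590) ≈ 0.4808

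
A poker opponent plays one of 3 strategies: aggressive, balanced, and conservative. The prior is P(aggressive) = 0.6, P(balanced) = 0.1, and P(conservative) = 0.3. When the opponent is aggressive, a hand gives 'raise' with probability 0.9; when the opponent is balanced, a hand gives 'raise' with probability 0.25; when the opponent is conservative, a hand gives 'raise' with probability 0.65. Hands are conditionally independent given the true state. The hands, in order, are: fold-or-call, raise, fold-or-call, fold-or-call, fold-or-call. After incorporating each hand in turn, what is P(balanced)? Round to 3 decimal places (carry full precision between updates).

Each posterior becomes the prior for the next update.
After 'fold-or-call': normaliser = 0.1·0.6000 + 0.75·0.1000 + 0.35·0.3000; P(aggressive) ≈ 0.2500, P(balanced) ≈ 0.3125, P(conservative) ≈ 0.4375
After 'raise': normaliser = 0.9·0.2500 + 0.25·0.3125 + 0.65·0.4375; P(aggressive) ≈ 0.3830, P(balanced) ≈ 0.1330, P(conservative) ≈ 0.4840
After 'fold-or-call': normaliser = 0.1·0.3830 + 0.75·0.1330 + 0.35·0.4840; P(aggressive) ≈ 0.1246, P(balanced) ≈ 0.3244, P(conservative) ≈ 0.5510
After 'fold-or-call': normaliser = 0.1·0.1246 + 0.75·0.3244 + 0.35·0.5510; P(aggressive) ≈ 0.0278, P(balanced) ≈ 0.5423, P(conservative) ≈ 0.4299
After 'fold-or-call': normaliser = 0.1·0.0278 + 0.75·0.5423 + 0.35·0.4299; P(aggressive) ≈ 0.0050, P(balanced) ≈ 0.7263, P(conservative) ≈ 0.2687

0.726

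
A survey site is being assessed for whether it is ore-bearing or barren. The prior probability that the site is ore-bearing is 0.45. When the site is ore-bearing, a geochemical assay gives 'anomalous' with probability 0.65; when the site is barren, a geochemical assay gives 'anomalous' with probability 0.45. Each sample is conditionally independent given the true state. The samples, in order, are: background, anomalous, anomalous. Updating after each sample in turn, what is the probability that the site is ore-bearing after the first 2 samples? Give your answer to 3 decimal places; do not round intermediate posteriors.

0.429

After 'background': P(ore) = 0.35·0.4500 / (0.35·0.4500 + 0.55·0.5500) ≈ 0.3424
After 'anomalous': P(ore) = 0.65·0.3424 / (0.65·0.3424 + 0.45·0.6576) ≈ 0.4292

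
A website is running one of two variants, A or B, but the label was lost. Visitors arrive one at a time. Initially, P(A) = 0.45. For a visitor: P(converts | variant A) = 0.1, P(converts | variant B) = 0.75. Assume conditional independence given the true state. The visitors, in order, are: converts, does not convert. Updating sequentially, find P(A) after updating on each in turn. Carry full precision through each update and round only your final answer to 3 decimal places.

After 'converts': P(A) = 0.1·0.4500 / (0.1·0.4500 + 0.75·0.5500) ≈ 0.0984
After 'does not convert': P(A) = 0.9·0.0984 / (0.9·0.0984 + 0.25·0.9016) ≈ 0.2820

0.282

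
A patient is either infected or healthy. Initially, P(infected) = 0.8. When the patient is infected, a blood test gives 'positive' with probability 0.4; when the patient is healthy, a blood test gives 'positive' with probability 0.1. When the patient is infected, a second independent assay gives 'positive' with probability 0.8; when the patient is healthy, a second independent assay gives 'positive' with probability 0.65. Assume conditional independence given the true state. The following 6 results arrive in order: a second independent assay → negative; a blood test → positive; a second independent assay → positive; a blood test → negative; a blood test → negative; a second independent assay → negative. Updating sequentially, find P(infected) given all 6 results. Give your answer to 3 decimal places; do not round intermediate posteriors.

0.741

After a second independent assay='negative': P(infected) = 0.2·0.8000 / (0.2·0.8000 + 0.35·0.2000) ≈ 0.6957
After a blood test='positive': P(infected) = 0.4·0.6957 / (0.4·0.6957 + 0.1·0.3043) ≈ 0.9014
After a second independent assay='positive': P(infected) = 0.8·0.9014 / (0.8·0.9014 + 0.65·0.0986) ≈ 0.9184
After a blood test='negative': P(infected) = 0.6·0.9184 / (0.6·0.9184 + 0.9·0.0816) ≈ 0.8824
After a blood test='negative': P(infected) = 0.6·0.8824 / (0.6·0.8824 + 0.9·0.1176) ≈ 0.8334
After a second independent assay='negative': P(infected) = 0.2·0.8334 / (0.2·0.8334 + 0.35·0.1666) ≈ 0.7408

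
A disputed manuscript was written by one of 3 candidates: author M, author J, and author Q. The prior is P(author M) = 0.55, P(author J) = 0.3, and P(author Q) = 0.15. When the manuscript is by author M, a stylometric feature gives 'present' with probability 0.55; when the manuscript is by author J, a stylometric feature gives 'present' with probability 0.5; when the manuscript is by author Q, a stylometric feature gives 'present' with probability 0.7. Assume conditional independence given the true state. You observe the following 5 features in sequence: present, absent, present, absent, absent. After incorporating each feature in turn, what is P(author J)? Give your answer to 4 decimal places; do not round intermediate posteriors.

0.3535

After 'present': normaliser = 0.55·0.5500 + 0.5·0.3000 + 0.7·0.1500; P(author M) ≈ 0.5426, P(author J) ≈ 0.2691, P(author Q) ≈ 0.1883
After 'absent': normaliser = 0.45·0.5426 + 0.5·0.2691 + 0.3·0.1883; P(author M) ≈ 0.5611, P(author J) ≈ 0.3091, P(author Q) ≈ 0.1298
After 'present': normaliser = 0.55·0.5611 + 0.5·0.3091 + 0.7·0.1298; P(author M) ≈ 0.5570, P(author J) ≈ 0.2790, P(author Q) ≈ 0.1640
After 'absent': normaliser = 0.45·0.5570 + 0.5·0.2790 + 0.3·0.1640; P(author M) ≈ 0.5705, P(author J) ≈ 0.3175, P(author Q) ≈ 0.1120
After 'absent': normaliser = 0.45·0.5705 + 0.5·0.3175 + 0.3·0.1120; P(author M) ≈ 0.5717, P(author J) ≈ 0.3535, P(author Q) ≈ 0.0748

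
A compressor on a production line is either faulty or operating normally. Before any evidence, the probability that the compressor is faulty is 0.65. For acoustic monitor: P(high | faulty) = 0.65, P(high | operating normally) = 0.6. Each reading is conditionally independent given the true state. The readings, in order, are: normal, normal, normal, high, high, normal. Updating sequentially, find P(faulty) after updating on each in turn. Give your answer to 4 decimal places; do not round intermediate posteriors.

0.5609

After 'normal': P(faulty) = 0.35·0.6500 / (0.35·0.6500 + 0.4·0.3500) ≈ 0.6190
After 'normal': P(faulty) = 0.35·0.6190 / (0.35·0.6190 + 0.4·0.3810) ≈ 0.5871
After 'normal': P(faulty) = 0.35·0.5871 / (0.35·0.5871 + 0.4·0.4129) ≈ 0.5544
After 'high': P(faulty) = 0.65·0.5544 / (0.65·0.5544 + 0.6·0.4456) ≈ 0.5741
After 'high': P(faulty) = 0.65·0.5741 / (0.65·0.5741 + 0.6·0.4259) ≈ 0.5935
After 'normal': P(faulty) = 0.35·0.5935 / (0.35·0.5935 + 0.4·0.4065) ≈ 0.5609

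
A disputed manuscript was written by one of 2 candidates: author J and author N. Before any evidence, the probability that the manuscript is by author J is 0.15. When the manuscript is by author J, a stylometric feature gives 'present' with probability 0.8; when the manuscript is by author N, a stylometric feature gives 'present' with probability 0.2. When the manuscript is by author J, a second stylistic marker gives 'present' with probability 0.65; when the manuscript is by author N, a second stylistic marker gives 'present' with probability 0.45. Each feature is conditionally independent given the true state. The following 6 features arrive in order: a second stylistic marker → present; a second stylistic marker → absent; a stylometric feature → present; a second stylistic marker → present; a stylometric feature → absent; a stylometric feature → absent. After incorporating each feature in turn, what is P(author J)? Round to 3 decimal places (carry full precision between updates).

0.055

After a second stylistic marker='present': P(author J) = 0.65·0.1500 / (0.65·0.1500 + 0.45·0.8500) ≈ 0.2031
After a second stylistic marker='absent': P(author J) = 0.35·0.2031 / (0.35·0.2031 + 0.55·0.7969) ≈ 0.1396
After a stylometric feature='present': P(author J) = 0.8·0.1396 / (0.8·0.1396 + 0.2·0.8604) ≈ 0.3935
After a second stylistic marker='present': P(author J) = 0.65·0.3935 / (0.65·0.3935 + 0.45·0.6065) ≈ 0.4838
After a stylometric feature='absent': P(author J) = 0.2·0.4838 / (0.2·0.4838 + 0.8·0.5162) ≈ 0.1898
After a stylometric feature='absent': P(author J) = 0.2·0.1898 / (0.2·0.1898 + 0.8·0.8102) ≈ 0.0553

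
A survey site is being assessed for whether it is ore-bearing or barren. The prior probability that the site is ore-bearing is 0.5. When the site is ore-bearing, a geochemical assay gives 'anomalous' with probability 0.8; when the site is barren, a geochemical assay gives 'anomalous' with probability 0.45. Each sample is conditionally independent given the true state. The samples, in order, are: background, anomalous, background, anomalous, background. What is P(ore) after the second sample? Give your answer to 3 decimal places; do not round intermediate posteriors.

After 'background': P(ore) = 0.2·0.5000 / (0.2·0.5000 + 0.55·0.5000) ≈ 0.2667
After 'anomalous': P(ore) = 0.8·0.2667 / (0.8·0.2667 + 0.45·0.7333) ≈ 0.3926

0.393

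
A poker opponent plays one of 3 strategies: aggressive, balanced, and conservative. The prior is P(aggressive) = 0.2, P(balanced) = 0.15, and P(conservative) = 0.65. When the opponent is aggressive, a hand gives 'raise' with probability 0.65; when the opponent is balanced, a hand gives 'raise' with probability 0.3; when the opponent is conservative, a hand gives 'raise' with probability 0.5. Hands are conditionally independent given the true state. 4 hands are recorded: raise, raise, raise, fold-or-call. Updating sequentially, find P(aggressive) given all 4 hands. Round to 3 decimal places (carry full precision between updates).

After 'raise': normaliser = 0.65·0.2000 + 0.3·0.1500 + 0.5·0.6500; P(aggressive) ≈ 0.2600, P(balanced) ≈ 0.0900, P(conservative) ≈ 0.6500
After 'raise': normaliser = 0.65·0.2600 + 0.3·0.0900 + 0.5·0.6500; P(aggressive) ≈ 0.3244, P(balanced) ≈ 0.0518, P(conservative) ≈ 0.6238
After 'raise': normaliser = 0.65·0.3244 + 0.3·0.0518 + 0.5·0.6238; P(aggressive) ≈ 0.3917, P(balanced) ≈ 0.0289, P(conservative) ≈ 0.5794
After 'fold-or-call': normaliser = 0.35·0.3917 + 0.7·0.0289 + 0.5·0.5794; P(aggressive) ≈ 0.3067, P(balanced) ≈ 0.0452, P(conservative) ≈ 0.6481

0.307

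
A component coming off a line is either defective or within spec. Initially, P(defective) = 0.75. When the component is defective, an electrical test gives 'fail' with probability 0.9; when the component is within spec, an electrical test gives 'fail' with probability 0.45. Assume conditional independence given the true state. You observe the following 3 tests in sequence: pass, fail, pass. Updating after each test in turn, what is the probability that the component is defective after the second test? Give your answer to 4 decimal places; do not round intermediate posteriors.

After 'pass': P(defective) = 0.1·0.7500 / (0.1·0.7500 + 0.55·0.2500) ≈ 0.3529
After 'fail': P(defective) = 0.9·0.3529 / (0.9·0.3529 + 0.45·0.6471) ≈ 0.5217

0.5217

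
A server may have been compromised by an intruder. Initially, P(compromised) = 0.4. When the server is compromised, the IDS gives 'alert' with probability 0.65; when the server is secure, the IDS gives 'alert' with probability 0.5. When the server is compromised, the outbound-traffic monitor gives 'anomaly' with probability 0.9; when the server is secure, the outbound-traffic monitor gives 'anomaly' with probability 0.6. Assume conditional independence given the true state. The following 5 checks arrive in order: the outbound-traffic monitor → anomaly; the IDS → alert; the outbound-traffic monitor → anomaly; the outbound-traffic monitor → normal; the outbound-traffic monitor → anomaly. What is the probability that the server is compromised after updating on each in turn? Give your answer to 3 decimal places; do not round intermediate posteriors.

After the outbound-traffic monitor='anomaly': P(compromised) = 0.9·0.4000 / (0.9·0.4000 + 0.6·0.6000) ≈ 0.5000
After the IDS='alert': P(compromised) = 0.65·0.5000 / (0.65·0.5000 + 0.5·0.5000) ≈ 0.5652
After the outbound-traffic monitor='anomaly': P(compromised) = 0.9·0.5652 / (0.9·0.5652 + 0.6·0.4348) ≈ 0.6610
After the outbound-traffic monitor='normal': P(compromised) = 0.1·0.6610 / (0.1·0.6610 + 0.4·0.3390) ≈ 0.3277
After the outbound-traffic monitor='anomaly': P(compromised) = 0.9·0.3277 / (0.9·0.3277 + 0.6·0.6723) ≈ 0.4224

0.422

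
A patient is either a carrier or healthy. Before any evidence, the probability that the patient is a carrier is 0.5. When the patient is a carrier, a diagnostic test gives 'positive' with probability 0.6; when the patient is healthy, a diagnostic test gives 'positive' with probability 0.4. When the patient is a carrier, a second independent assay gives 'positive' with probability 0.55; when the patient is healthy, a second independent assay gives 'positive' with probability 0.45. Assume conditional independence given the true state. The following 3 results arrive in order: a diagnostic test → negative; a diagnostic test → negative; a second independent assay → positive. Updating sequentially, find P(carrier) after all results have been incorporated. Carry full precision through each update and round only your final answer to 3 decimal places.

0.352

Each posterior becomes the prior for the next update.
After a diagnostic test='negative': P(carrier) = 0.4·0.5000 / (0.4·0.5000 + 0.6·0.5000) ≈ 0.4000
After a diagnostic test='negative': P(carrier) = 0.4·0.4000 / (0.4·0.4000 + 0.6·0.6000) ≈ 0.3077
After a second independent assay='positive': P(carrier) = 0.55·0.3077 / (0.55·0.3077 + 0.45·0.6923) ≈ 0.3520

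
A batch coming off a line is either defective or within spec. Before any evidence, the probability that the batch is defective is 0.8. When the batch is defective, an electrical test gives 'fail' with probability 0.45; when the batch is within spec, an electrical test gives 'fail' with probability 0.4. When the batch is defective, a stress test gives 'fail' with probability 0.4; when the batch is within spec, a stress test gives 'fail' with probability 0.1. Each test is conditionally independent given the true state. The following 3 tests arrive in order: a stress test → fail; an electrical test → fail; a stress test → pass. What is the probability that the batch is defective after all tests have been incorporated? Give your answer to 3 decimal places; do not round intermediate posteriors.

Apply Bayes' rule sequentially, carrying P(defective) forward.
After a stress test='fail': P(defective) = 0.4·0.8000 / (0.4·0.8000 + 0.1·0.2000) ≈ 0.9412
After an electrical test='fail': P(defective) = 0.45·0.9412 / (0.45·0.9412 + 0.4·0.0588) ≈ 0.9474
After a stress test='pass': P(defective) = 0.6·0.9474 / (0.6·0.9474 + 0.9·0.0526) ≈ 0.9231

0.923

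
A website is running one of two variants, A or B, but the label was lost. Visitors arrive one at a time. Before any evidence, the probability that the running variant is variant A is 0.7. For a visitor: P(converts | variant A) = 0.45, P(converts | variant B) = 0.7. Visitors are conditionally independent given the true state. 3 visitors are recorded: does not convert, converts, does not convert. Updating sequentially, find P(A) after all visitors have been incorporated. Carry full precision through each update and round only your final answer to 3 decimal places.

0.834

After 'does not convert': P(A) = 0.55·0.7000 / (0.55·0.7000 + 0.3·0.3000) ≈ 0.8105
After 'converts': P(A) = 0.45·0.8105 / (0.45·0.8105 + 0.7·0.1895) ≈ 0.7333
After 'does not convert': P(A) = 0.55·0.7333 / (0.55·0.7333 + 0.3·0.2667) ≈ 0.8345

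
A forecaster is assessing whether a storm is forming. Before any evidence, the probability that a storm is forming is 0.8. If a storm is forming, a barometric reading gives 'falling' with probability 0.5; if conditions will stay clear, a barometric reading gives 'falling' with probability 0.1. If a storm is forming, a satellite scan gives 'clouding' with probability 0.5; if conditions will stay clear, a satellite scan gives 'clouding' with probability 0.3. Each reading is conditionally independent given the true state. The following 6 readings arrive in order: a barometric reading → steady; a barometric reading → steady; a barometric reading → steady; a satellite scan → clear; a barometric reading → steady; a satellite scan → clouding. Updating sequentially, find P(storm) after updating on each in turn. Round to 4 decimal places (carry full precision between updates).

0.3121

After a barometric reading='steady': P(storm) = 0.5·0.8000 / (0.5·0.8000 + 0.9·0.2000) ≈ 0.6897
After a barometric reading='steady': P(storm) = 0.5·0.6897 / (0.5·0.6897 + 0.9·0.3103) ≈ 0.5525
After a barometric reading='steady': P(storm) = 0.5·0.5525 / (0.5·0.5525 + 0.9·0.4475) ≈ 0.4068
After a satellite scan='clear': P(storm) = 0.5·0.4068 / (0.5·0.4068 + 0.7·0.5932) ≈ 0.3288
After a barometric reading='steady': P(storm) = 0.5·0.3288 / (0.5·0.3288 + 0.9·0.6712) ≈ 0.2139
After a satellite scan='clouding': P(storm) = 0.5·0.2139 / (0.5·0.2139 + 0.3·0.7861) ≈ 0.3121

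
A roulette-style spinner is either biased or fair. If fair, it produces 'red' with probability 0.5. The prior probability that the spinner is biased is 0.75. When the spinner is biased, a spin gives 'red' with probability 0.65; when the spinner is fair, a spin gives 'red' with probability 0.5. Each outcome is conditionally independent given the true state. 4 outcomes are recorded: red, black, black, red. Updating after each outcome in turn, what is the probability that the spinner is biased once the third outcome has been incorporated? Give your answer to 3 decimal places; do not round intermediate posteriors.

0.656

Apply Bayes' rule sequentially, carrying P(biased) forward.
After 'red': P(biased) = 0.65·0.7500 / (0.65·0.7500 + 0.5·0.2500) ≈ 0.7959
After 'black': P(biased) = 0.35·0.7959 / (0.35·0.7959 + 0.5·0.2041) ≈ 0.7319
After 'black': P(biased) = 0.35·0.7319 / (0.35·0.7319 + 0.5·0.2681) ≈ 0.6565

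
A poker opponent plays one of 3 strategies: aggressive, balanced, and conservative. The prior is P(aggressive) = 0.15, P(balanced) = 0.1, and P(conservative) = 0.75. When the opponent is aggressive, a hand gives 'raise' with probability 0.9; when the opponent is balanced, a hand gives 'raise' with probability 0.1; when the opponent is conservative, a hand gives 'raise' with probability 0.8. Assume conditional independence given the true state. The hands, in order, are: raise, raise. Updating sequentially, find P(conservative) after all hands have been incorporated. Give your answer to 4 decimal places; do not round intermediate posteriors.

Apply Bayes' rule sequentially, carrying P(conservative) forward.
After 'raise': normaliser = 0.9·0.1500 + 0.1·0.1000 + 0.8·0.7500; P(aggressive) ≈ 0.1812, P(balanced) ≈ 0.0134, P(conservative) ≈ 0.8054
After 'raise': normaliser = 0.9·0.1812 + 0.1·0.0134 + 0.8·0.8054; P(aggressive) ≈ 0.2017, P(balanced) ≈ 0.0017, P(conservative) ≈ 0.7967

0.7967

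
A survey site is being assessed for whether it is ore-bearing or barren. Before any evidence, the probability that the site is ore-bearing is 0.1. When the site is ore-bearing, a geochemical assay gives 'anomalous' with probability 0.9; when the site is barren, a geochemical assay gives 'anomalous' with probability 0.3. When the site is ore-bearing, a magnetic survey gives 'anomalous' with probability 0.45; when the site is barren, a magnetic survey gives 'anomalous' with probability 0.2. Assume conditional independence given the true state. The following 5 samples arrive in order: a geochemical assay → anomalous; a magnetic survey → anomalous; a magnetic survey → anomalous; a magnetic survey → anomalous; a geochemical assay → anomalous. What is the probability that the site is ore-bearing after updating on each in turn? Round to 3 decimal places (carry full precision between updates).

0.919

After a geochemical assay='anomalous': P(ore) = 0.9·0.1000 / (0.9·0.1000 + 0.3·0.9000) ≈ 0.2500
After a magnetic survey='anomalous': P(ore) = 0.45·0.2500 / (0.45·0.2500 + 0.2·0.7500) ≈ 0.4286
After a magnetic survey='anomalous': P(ore) = 0.45·0.4286 / (0.45·0.4286 + 0.2·0.5714) ≈ 0.6279
After a magnetic survey='anomalous': P(ore) = 0.45·0.6279 / (0.45·0.6279 + 0.2·0.3721) ≈ 0.7915
After a geochemical assay='anomalous': P(ore) = 0.9·0.7915 / (0.9·0.7915 + 0.3·0.2085) ≈ 0.9193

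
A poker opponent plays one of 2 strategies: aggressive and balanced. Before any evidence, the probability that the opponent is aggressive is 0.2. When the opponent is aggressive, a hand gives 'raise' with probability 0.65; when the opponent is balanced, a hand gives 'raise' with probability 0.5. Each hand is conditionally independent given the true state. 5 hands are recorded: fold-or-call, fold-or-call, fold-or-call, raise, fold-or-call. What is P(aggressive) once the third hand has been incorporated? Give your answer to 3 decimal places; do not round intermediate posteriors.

0.079

Apply Bayes' rule sequentially, carrying P(aggressive) forward.
After 'fold-or-call': P(aggressive) = 0.35·0.2000 / (0.35·0.2000 + 0.5·0.8000) ≈ 0.1489
After 'fold-or-call': P(aggressive) = 0.35·0.1489 / (0.35·0.1489 + 0.5·0.8511) ≈ 0.1091
After 'fold-or-call': P(aggressive) = 0.35·0.1091 / (0.35·0.1091 + 0.5·0.8909) ≈ 0.0790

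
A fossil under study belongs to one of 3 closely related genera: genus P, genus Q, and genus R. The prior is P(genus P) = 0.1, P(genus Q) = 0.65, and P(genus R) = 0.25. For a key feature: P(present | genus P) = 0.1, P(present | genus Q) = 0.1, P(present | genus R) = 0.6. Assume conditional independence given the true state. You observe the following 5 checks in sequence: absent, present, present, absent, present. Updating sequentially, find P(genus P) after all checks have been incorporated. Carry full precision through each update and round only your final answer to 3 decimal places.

After 'absent': normaliser = 0.9·0.1000 + 0.9·0.6500 + 0.4·0.2500; P(genus P) ≈ 0.1161, P(genus Q) ≈ 0.7548, P(genus R) ≈ 0.1290
After 'present': normaliser = 0.1·0.1161 + 0.1·0.7548 + 0.6·0.1290; P(genus P) ≈ 0.0706, P(genus Q) ≈ 0.4588, P(genus R) ≈ 0.4706
After 'present': normaliser = 0.1·0.0706 + 0.1·0.4588 + 0.6·0.4706; P(genus P) ≈ 0.0211, P(genus Q) ≈ 0.1368, P(genus R) ≈ 0.8421
After 'absent': normaliser = 0.9·0.0211 + 0.9·0.1368 + 0.4·0.8421; P(genus P) ≈ 0.0396, P(genus Q) ≈ 0.2571, P(genus R) ≈ 0.7033
After 'present': normaliser = 0.1·0.0396 + 0.1·0.2571 + 0.6·0.7033; P(genus P) ≈ 0.0088, P(genus Q) ≈ 0.0569, P(genus R) ≈ 0.9343

0.009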